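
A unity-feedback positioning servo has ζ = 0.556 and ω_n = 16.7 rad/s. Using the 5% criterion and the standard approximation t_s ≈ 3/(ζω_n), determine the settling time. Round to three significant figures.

t_s ≈ 3/(ζω_n) = 3/(0.556 × 16.7) = 0.323 s.

t_s ≈ 0.323 s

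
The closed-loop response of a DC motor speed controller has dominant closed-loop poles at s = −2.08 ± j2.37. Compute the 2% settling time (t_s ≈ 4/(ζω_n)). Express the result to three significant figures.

t_s ≈ 1.92 s

For poles at −σ ± jω_d, ζω_n = σ = 2.08, so t_s ≈ 4/σ = 1.92 s.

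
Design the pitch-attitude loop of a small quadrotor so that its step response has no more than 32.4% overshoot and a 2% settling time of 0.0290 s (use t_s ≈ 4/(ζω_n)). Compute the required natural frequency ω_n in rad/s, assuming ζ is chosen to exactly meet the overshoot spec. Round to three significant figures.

ω_n ≈ 408 rad/s

From %OS = 100·exp(−πζ/√(1−ζ²)), invert to get ζ = −ln(OS)/√(π² + ln²(OS)) with OS = 0.324.
−ln 0.324 = 1.127, so ζ = 1.127/√(π² + 1.270) = 0.338.
Then ω_n = 4/(ζ t_s) = 4/(0.338 × 0.0290) = 408 rad/s.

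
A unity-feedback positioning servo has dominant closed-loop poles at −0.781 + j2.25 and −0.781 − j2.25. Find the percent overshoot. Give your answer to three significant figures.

%OS ≈ 33.6%

The poles are at −σ ± jω_d with σ = 0.781 and ω_d = 2.25, so ω_n = √(σ²+ω_d²) = 2.38 rad/s and ζ = σ/ω_n = 0.328.
%OS = 100·exp(−πζ/√(1−ζ²)) = 33.6%.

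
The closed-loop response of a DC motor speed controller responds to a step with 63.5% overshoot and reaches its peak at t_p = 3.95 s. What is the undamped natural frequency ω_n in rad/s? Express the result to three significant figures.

ζ from %OS: ζ = |ln 0.635|/√(π²+ln²0.635) = 0.143.
From t_p = π/ω_d, ω_d = π/3.95 = 0.795 rad/s, so ω_n = ω_d/√(1−ζ²) = 0.804 rad/s.

ω_n ≈ 0.804 rad/s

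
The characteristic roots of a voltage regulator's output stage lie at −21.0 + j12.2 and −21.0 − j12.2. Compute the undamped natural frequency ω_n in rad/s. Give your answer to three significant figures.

ω_n ≈ 24.3 rad/s

The poles are at −σ ± jω_d with σ = 21.0 and ω_d = 12.2, so ω_n = √(σ²+ω_d²) = 24.3 rad/s and ζ = σ/ω_n = 0.865.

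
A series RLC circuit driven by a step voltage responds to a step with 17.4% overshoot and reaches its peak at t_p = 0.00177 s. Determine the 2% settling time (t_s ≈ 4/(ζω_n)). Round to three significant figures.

t_s ≈ 0.00405 s

From the overshoot, ζ = −ln(OS)/√(π²+ln²(OS)) = 0.486.
t_p = π/ω_d ⇒ ω_d = 1770 rad/s; then ω_n = ω_d/√(1−ζ²) = 2030 rad/s.
t_s ≈ 4/(ζω_n) = 4/(0.486·2030) = 0.00405 s.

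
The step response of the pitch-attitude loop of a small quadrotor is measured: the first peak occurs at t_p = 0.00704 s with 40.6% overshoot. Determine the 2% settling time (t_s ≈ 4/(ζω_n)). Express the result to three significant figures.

ζ from %OS: ζ = |ln 0.406|/√(π²+ln²0.406) = 0.276.
t_p = π/ω_d ⇒ ω_d = 446 rad/s; then ω_n = ω_d/√(1−ζ²) = 464 rad/s.
t_s ≈ 4/(ζω_n) = 4/(0.276·464) = 0.0312 s.

t_s ≈ 0.0312 s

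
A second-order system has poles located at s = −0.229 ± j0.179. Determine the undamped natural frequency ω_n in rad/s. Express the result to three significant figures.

ω_n ≈ 0.291 rad/s

|pole| = ω_n = √(0.229² + 0.179²) = 0.291 rad/s; ζ = cos θ = σ/ω_n = 0.788.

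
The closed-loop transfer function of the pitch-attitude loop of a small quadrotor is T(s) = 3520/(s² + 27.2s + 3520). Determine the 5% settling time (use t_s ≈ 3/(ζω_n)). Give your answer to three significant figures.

t_s ≈ 0.221 s

Comparing the denominator to s² + 2ζω_n s + ω_n²: ω_n = √3520 = 59.3 rad/s, and 2ζω_n = 27.2 so ζ = 27.2/(2·59.3) = 0.229.
t_s ≈ 3/(ζω_n) = 3/(0.229·59.3) = 0.221 s.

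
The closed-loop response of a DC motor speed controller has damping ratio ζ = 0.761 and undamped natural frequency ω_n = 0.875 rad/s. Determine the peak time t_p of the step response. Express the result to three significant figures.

The damped frequency is ω_d = ω_n√(1−ζ²) = 0.875·√(1−0.579) = 0.568 rad/s.
Peak time t_p = π/ω_d = π/0.568 = 5.53 s.

t_p ≈ 5.53 s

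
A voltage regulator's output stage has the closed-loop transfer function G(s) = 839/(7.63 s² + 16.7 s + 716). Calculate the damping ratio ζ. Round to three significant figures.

Dividing through by 7.63: denominator becomes s² + 2.189 s + 93.84.
So ω_n = √93.84 = 9.69 rad/s and ζ = 2.189/(2·9.69) = 0.113.

ζ ≈ 0.113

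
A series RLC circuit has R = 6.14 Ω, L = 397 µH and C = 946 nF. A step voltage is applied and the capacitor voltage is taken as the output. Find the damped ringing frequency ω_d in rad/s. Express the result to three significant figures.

ω_d ≈ 51000 rad/s

For a series RLC circuit (capacitor voltage as output), ω_n = 1/√(LC) = 1/√(397 µH · 946 nF) = 51600 rad/s.
ζ = (R/2)·√(C/L) = (6.14/2)·√(946 nF/397 µH) = 0.150.
The damped frequency ω_d = ω_n√(1−ζ²) = 51000 rad/s.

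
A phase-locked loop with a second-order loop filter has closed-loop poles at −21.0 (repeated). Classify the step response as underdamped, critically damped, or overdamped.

critically damped

Since there is a repeated negative-real pole, the response is critically damped.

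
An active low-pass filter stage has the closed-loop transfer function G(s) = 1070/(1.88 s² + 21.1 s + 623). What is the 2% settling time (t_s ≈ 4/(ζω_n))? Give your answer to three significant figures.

t_s ≈ 0.713 s

Dividing through by 1.88: denominator becomes s² + 11.22 s + 331.4.
So ω_n = √331.4 = 18.2 rad/s and ζ = 11.22/(2·18.2) = 0.308.
t_s ≈ 4/(ζω_n) = 0.713 s.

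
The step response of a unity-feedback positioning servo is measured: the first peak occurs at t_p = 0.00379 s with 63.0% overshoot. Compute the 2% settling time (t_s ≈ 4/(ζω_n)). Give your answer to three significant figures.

ζ from %OS: ζ = |ln 0.630|/√(π²+ln²0.630) = 0.146.
From t_p = π/ω_d, ω_d = π/0.00379 = 829 rad/s, so ω_n = ω_d/√(1−ζ²) = 838 rad/s.
t_s ≈ 4/(ζω_n) = 4/(0.146·838) = 0.0328 s.

t_s ≈ 0.0328 s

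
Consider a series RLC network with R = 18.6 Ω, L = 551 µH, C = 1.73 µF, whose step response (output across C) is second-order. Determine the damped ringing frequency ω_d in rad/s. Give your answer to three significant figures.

For a series RLC circuit (capacitor voltage as output), ω_n = 1/√(LC) = 1/√(551 µH · 1.73 µF) = 32400 rad/s.
ζ = (R/2)·√(C/L) = (18.6/2)·√(1.73 µF/551 µH) = 0.521.
ω_d = ω_n√(1−ζ²) = 27600 rad/s.

ω_d ≈ 27600 rad/s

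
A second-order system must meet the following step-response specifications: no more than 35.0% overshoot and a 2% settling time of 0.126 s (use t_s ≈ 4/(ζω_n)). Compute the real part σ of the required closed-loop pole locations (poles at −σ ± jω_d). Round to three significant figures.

The settling-time spec alone fixes σ = ζω_n = 4/t_s = 4/0.126 = 31.7.
(Overshoot then fixes ζ = 0.317 and hence ω_d = σ·√(1−ζ²)/ζ = 95.0 rad/s.)

σ ≈ 31.7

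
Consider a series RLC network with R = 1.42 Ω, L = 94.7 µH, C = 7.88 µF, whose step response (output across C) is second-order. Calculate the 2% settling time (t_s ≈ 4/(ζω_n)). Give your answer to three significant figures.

For a series RLC circuit (capacitor voltage as output), ω_n = 1/√(LC) = 1/√(94.7 µH · 7.88 µF) = 36600 rad/s.
ζ = (R/2)·√(C/L) = (1.42/2)·√(7.88 µF/94.7 µH) = 0.205.
t_s ≈ 4/(ζω_n) = 0.000534 s.

t_s ≈ 0.000534 s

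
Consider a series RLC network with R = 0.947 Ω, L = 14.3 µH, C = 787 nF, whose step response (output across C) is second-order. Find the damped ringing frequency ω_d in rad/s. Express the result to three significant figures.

ω_d ≈ 296000 rad/s

For a series RLC circuit (capacitor voltage as output), ω_n = 1/√(LC) = 1/√(14.3 µH · 787 nF) = 298000 rad/s.
ζ = (R/2)·√(C/L) = (0.947/2)·√(787 nF/14.3 µH) = 0.111.
ω_d = ω_n√(1−ζ²) = 296000 rad/s.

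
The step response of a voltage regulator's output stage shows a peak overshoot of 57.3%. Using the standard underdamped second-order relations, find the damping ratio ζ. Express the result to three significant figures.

From %OS = 100·exp(−πζ/√(1−ζ²)), invert to get ζ = −ln(OS)/√(π² + ln²(OS)) with OS = 0.573.
−ln 0.573 = 0.5569, so ζ = 0.5569/√(π² + 0.3101) = 0.175.

ζ ≈ 0.175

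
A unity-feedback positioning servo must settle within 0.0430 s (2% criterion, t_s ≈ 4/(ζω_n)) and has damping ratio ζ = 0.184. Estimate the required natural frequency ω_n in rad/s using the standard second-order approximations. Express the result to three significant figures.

Rearranging t_s ≈ 4/(ζω_n) gives ω_n = 4/(ζ·t_s) = 4/(0.184 × 0.0430) = 506 rad/s.

ω_n ≈ 506 rad/s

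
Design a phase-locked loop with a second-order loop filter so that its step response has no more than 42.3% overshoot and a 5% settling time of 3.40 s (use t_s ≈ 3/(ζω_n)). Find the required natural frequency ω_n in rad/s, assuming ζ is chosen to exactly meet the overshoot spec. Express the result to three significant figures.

From %OS = 100·exp(−πζ/√(1−ζ²)), invert to get ζ = −ln(OS)/√(π² + ln²(OS)) with OS = 0.423.
−ln 0.423 = 0.8604, so ζ = 0.8604/√(π² + 0.7403) = 0.264.
Then ω_n = 3/(ζ t_s) = 3/(0.264 × 3.40) = 3.34 rad/s.

ω_n ≈ 3.34 rad/s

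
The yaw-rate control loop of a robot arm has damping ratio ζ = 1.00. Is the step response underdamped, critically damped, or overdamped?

critically damped

Since ζ = 1, the system is critically damped.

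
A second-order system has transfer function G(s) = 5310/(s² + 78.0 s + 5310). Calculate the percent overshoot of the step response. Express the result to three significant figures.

%OS ≈ 13.7%

Matching coefficients with s² + 2ζω_n s + ω_n² gives ω_n² = 5310 ⇒ ω_n = 72.9 rad/s, and ζ = 78.0/(2ω_n) = 0.535.
%OS = 100·exp(−πζ/√(1−ζ²)) = 13.7%.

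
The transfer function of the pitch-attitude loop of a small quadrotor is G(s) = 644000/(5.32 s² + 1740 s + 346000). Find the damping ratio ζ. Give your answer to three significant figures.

ζ ≈ 0.641

Dividing through by 5.32: denominator becomes s² + 327.1 s + 65040.
So ω_n = √65040 = 255 rad/s and ζ = 327.1/(2·255) = 0.641.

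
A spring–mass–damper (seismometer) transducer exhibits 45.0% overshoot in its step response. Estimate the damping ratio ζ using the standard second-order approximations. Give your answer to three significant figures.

ζ ≈ 0.246

From %OS = 100·exp(−πζ/√(1−ζ²)), invert to get ζ = −ln(OS)/√(π² + ln²(OS)) with OS = 0.450.
−ln 0.450 = 0.7985, so ζ = 0.7985/√(π² + 0.6376) = 0.246.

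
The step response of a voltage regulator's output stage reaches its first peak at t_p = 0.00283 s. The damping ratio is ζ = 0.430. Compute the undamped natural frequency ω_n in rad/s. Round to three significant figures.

Peak time t_p = π/ω_d, so ω_d = π/t_p = π/0.00283 = 1110 rad/s.
ω_n = ω_d/√(1−ζ²) = 1110/√0.815 = 1230 rad/s.

ω_n ≈ 1230 rad/s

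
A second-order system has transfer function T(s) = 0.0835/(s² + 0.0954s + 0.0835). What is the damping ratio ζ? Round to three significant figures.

Matching coefficients with s² + 2ζω_n s + ω_n² gives ω_n² = 0.0835 ⇒ ω_n = 0.289 rad/s, and ζ = 0.0954/(2ω_n) = 0.165.

ζ ≈ 0.165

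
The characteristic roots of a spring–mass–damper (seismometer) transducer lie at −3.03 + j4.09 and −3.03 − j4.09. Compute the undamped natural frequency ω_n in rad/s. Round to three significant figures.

|pole| = ω_n = √(3.03² + 4.09²) = 5.09 rad/s; ζ = cos θ = σ/ω_n = 0.595.

ω_n ≈ 5.09 rad/s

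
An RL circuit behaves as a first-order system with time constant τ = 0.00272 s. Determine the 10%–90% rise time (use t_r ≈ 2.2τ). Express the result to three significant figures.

t_r ≈ 0.00598 s

t_r ≈ 2.2τ = 0.00598 s.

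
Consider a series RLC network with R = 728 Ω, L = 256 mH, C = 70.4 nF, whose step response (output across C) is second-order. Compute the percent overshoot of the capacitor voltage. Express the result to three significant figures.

%OS ≈ 54.3%

For a series RLC circuit (capacitor voltage as output), ω_n = 1/√(LC) = 1/√(256 mH · 70.4 nF) = 7450 rad/s.
ζ = (R/2)·√(C/L) = (728/2)·√(70.4 nF/256 mH) = 0.191.
Overshoot: exp(−π·0.191/√(1−0.191²)) = 0.543, i.e. 54.3%.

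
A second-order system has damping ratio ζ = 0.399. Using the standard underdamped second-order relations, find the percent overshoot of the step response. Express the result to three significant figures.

For an underdamped second-order system, %OS = 100·exp(−πζ/√(1−ζ²)).
πζ/√(1−ζ²) = π·0.399/√(1−0.159) = 1.367, so %OS = 100·e^(−1.367) = 25.5%.

%OS ≈ 25.5%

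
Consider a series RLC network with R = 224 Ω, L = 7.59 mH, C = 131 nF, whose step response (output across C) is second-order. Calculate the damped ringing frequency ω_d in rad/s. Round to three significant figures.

ω_d ≈ 28100 rad/s

For a series RLC circuit (capacitor voltage as output), ω_n = 1/√(LC) = 1/√(7.59 mH · 131 nF) = 31700 rad/s.
ζ = (R/2)·√(C/L) = (224/2)·√(131 nF/7.59 mH) = 0.465.
The damped frequency ω_d = ω_n√(1−ζ²) = 28100 rad/s.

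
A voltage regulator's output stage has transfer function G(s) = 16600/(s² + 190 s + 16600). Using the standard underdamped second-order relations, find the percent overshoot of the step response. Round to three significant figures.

%OS ≈ 3.24%

ω_n = √16600 = 129 rad/s; ζ = 190/(2·129) = 0.737.
Overshoot: exp(−π·0.737/√(1−0.737²)) = 0.0324, i.e. 3.24%.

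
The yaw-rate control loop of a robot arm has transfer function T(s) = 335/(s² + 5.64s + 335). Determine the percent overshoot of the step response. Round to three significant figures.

%OS ≈ 61.3%

ω_n = √335 = 18.3 rad/s; ζ = 5.64/(2·18.3) = 0.154.
%OS = 100 e^{−πζ/√(1−ζ²)} with ζ = 0.154 gives 61.3%.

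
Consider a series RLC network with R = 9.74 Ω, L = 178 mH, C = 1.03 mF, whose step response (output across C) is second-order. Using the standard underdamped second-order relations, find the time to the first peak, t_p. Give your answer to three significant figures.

t_p ≈ 0.0458 s

For a series RLC circuit (capacitor voltage as output), ω_n = 1/√(LC) = 1/√(178 mH · 1.03 mF) = 73.9 rad/s.
ζ = (R/2)·√(C/L) = (9.74/2)·√(1.03 mF/178 mH) = 0.370.
ω_d = ω_n√(1−ζ²) = 68.6 rad/s. t_p = π/ω_d = 0.0458 s.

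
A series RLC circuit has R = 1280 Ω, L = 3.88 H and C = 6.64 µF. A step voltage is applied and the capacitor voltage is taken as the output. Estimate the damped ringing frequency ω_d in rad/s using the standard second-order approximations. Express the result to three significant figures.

ω_d ≈ 108 rad/s

For a series RLC circuit (capacitor voltage as output), ω_n = 1/√(LC) = 1/√(3.88 H · 6.64 µF) = 197 rad/s.
ζ = (R/2)·√(C/L) = (1280/2)·√(6.64 µF/3.88 H) = 0.837.
ω_d = 197·√(1 − 0.837²) = 108 rad/s.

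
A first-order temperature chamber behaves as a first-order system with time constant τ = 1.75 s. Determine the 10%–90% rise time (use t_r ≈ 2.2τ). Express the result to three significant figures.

t_r ≈ 3.85 s

t_r ≈ 2.2τ = 3.85 s.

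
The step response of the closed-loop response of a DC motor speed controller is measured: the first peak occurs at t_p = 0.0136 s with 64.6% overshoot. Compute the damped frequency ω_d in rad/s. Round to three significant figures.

t_p = π/ω_d, so ω_d = π/0.0136 = 231 rad/s.

ω_d ≈ 231 rad/s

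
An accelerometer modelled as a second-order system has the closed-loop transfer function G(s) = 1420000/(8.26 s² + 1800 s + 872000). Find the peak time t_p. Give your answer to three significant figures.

Dividing through by 8.26: denominator becomes s² + 217.9 s + 105600.
So ω_n = √105600 = 325 rad/s and ζ = 217.9/(2·325) = 0.335.
ω_d = 325·√(1 − 0.335²) = 306 rad/s. t_p = π/ω_d = 0.0103 s.

t_p ≈ 0.0103 s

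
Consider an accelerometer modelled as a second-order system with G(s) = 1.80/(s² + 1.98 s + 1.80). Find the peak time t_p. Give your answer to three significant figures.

t_p ≈ 3.47 s

ω_n = √1.80 = 1.34 rad/s; ζ = 1.98/(2·1.34) = 0.738.
ω_d = ω_n√(1−ζ²) = 0.905 rad/s. Then t_p = π/ω_d = 3.47 s.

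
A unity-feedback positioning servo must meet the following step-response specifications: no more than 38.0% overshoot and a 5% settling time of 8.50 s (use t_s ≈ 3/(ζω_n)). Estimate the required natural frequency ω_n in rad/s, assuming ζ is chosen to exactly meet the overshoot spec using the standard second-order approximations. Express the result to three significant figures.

Inverting the overshoot relation: ζ = |ln 0.380|/√(π² + ln²0.380) = 0.294.
From t_s ≈ 3/(ζω_n): ω_n = 3/(ζ·t_s) = 3/(0.294·8.50) = 1.20 rad/s.

ω_n ≈ 1.20 rad/s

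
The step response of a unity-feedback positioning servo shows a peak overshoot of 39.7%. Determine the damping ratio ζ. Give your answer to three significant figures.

ζ ≈ 0.282

ζ = −ln(OS)/√(π² + (ln OS)²). With OS = 0.397, ln OS = −0.9238 and ζ = 0.9238/3.275 = 0.282.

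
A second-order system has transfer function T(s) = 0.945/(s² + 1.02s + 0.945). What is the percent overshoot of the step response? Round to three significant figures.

Comparing the denominator to s² + 2ζω_n s + ω_n²: ω_n = √0.945 = 0.972 rad/s, and 2ζω_n = 1.02 so ζ = 1.02/(2·0.972) = 0.525.
%OS = 100·exp(−πζ/√(1−ζ²)) = 14.4%.

%OS ≈ 14.4%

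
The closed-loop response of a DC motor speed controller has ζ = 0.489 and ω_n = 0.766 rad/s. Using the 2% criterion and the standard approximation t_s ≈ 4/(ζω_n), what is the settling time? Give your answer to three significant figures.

t_s ≈ 4/(ζω_n) = 4/(0.489 × 0.766) = 10.7 s.

t_s ≈ 10.7 s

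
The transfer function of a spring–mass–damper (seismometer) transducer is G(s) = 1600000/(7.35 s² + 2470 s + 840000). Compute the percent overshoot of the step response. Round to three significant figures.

%OS ≈ 16.5%

Dividing through by 7.35: denominator becomes s² + 336.1 s + 114300.
So ω_n = √114300 = 338 rad/s and ζ = 336.1/(2·338) = 0.497.
%OS = 100 e^{−πζ/√(1−ζ²)} with ζ = 0.497 gives 16.5%.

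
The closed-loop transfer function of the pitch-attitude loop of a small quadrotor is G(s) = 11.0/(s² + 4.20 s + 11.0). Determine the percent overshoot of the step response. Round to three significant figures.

%OS ≈ 7.65%

ω_n = √11.0 = 3.32 rad/s; ζ = 4.20/(2·3.32) = 0.633.
%OS = 100 e^{−πζ/√(1−ζ²)} with ζ = 0.633 gives 7.65%.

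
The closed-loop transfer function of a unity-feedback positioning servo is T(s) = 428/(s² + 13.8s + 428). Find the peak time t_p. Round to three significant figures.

ω_n = √428 = 20.7 rad/s; ζ = 13.8/(2·20.7) = 0.334.
ω_d = 20.7·√(1 − 0.334²) = 19.5 rad/s. Then t_p = π/ω_d = 0.161 s.

t_p ≈ 0.161 s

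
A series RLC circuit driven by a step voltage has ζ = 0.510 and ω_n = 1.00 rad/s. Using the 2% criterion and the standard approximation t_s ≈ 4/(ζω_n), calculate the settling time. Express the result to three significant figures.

t_s ≈ 7.84 s

t_s ≈ 4/(ζω_n) = 4/(0.510 × 1.00) = 7.84 s.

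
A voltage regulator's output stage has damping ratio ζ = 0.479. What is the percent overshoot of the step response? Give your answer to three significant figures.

%OS ≈ 18.0%

For an underdamped second-order system, %OS = 100·exp(−πζ/√(1−ζ²)).
πζ/√(1−ζ²) = π·0.479/√(1−0.229) = 1.714, so %OS = 100·e^(−1.714) = 18.0%.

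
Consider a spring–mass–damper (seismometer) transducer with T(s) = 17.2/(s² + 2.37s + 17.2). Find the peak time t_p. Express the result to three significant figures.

ω_n = √17.2 = 4.15 rad/s; ζ = 2.37/(2·4.15) = 0.286.
The damped frequency ω_d = ω_n√(1−ζ²) = 3.97 rad/s. Then t_p = π/ω_d = 0.790 s.

t_p ≈ 0.790 s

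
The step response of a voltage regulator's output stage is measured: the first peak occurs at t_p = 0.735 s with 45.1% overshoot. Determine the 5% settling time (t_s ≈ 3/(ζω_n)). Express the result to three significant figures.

t_s ≈ 2.77 s

ζ from %OS: ζ = |ln 0.451|/√(π²+ln²0.451) = 0.246.
t_p = π/ω_d ⇒ ω_d = 4.27 rad/s; then ω_n = ω_d/√(1−ζ²) = 4.41 rad/s.
t_s ≈ 3/(ζω_n) = 3/(0.246·4.41) = 2.77 s.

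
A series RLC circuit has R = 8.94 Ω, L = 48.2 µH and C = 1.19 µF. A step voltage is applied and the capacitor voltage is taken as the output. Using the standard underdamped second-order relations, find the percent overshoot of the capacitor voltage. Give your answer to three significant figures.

%OS ≈ 4.51%

For a series RLC circuit (capacitor voltage as output), ω_n = 1/√(LC) = 1/√(48.2 µH · 1.19 µF) = 132000 rad/s.
ζ = (R/2)·√(C/L) = (8.94/2)·√(1.19 µF/48.2 µH) = 0.702.
%OS = 100 e^{−πζ/√(1−ζ²)} with ζ = 0.702 gives 4.51%.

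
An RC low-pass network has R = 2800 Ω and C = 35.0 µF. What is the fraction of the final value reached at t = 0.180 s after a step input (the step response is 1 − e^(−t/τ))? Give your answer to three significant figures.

τ = RC = 2800 × 35.0 µF = 0.0980 s.
y(t)/y_∞ = 1 − e^(−t/τ) = 1 − e^(−0.180/0.0980) = 1 − e^(−1.84) = 0.841.

y/y_∞ ≈ 0.841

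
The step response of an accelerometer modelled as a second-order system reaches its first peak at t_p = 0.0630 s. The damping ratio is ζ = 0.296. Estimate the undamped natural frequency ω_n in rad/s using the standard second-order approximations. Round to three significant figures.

ω_n ≈ 52.2 rad/s

Peak time t_p = π/ω_d, so ω_d = π/t_p = π/0.0630 = 49.9 rad/s.
ω_n = ω_d/√(1−ζ²) = 49.9/√0.912 = 52.2 rad/s.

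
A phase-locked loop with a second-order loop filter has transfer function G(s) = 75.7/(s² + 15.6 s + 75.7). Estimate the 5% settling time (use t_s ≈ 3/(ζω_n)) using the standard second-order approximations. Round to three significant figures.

Comparing the denominator to s² + 2ζω_n s + ω_n²: ω_n = √75.7 = 8.70 rad/s, and 2ζω_n = 15.6 so ζ = 15.6/(2·8.70) = 0.896.
t_s ≈ 3/(ζω_n) = 3/(0.896·8.70) = 0.385 s.

t_s ≈ 0.385 s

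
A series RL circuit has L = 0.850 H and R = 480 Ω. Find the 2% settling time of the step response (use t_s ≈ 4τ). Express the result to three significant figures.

t_s ≈ 0.00708 s

τ = L/R = 0.850/480 = 0.00177 s.
t_s ≈ 4τ = 0.00708 s.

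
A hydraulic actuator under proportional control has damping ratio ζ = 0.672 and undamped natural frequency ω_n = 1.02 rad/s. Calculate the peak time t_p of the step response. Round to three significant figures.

t_p ≈ 4.16 s

The damped frequency is ω_d = ω_n√(1−ζ²) = 1.02·√(1−0.452) = 0.755 rad/s.
Peak time t_p = π/ω_d = π/0.755 = 4.16 s.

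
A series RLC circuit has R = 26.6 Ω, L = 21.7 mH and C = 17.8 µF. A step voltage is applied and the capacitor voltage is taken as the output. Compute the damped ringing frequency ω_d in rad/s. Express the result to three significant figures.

For a series RLC circuit (capacitor voltage as output), ω_n = 1/√(LC) = 1/√(21.7 mH · 17.8 µF) = 1610 rad/s.
ζ = (R/2)·√(C/L) = (26.6/2)·√(17.8 µF/21.7 mH) = 0.381.
ω_d = ω_n√(1−ζ²) = 1490 rad/s.

ω_d ≈ 1490 rad/s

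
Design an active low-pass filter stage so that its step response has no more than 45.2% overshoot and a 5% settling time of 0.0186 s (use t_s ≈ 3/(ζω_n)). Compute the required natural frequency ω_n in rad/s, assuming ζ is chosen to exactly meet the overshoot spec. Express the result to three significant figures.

ω_n ≈ 658 rad/s

Inverting the overshoot relation: ζ = |ln 0.452|/√(π² + ln²0.452) = 0.245.
Then ω_n = 3/(ζ t_s) = 3/(0.245 × 0.0186) = 658 rad/s.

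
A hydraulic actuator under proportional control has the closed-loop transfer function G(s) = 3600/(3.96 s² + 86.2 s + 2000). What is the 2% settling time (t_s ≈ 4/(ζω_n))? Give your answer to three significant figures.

t_s ≈ 0.368 s

Dividing through by 3.96: denominator becomes s² + 21.77 s + 505.1.
So ω_n = √505.1 = 22.5 rad/s and ζ = 21.77/(2·22.5) = 0.484.
t_s ≈ 4/(ζω_n) = 0.368 s.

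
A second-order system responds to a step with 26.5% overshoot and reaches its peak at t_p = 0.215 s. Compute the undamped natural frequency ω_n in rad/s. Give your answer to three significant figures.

ω_n ≈ 15.9 rad/s

From the overshoot, ζ = −ln(OS)/√(π²+ln²(OS)) = 0.389.
From t_p = π/ω_d, ω_d = π/0.215 = 14.6 rad/s, so ω_n = ω_d/√(1−ζ²) = 15.9 rad/s.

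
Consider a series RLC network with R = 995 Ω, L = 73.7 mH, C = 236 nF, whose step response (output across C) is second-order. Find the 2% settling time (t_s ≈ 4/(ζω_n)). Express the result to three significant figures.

t_s ≈ 0.000593 s

For a series RLC circuit (capacitor voltage as output), ω_n = 1/√(LC) = 1/√(73.7 mH · 236 nF) = 7580 rad/s.
ζ = (R/2)·√(C/L) = (995/2)·√(236 nF/73.7 mH) = 0.890.
t_s ≈ 4/(ζω_n) = 0.000593 s.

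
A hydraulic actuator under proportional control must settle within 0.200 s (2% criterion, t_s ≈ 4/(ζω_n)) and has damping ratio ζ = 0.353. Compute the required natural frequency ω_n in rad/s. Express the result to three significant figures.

ω_n ≈ 56.7 rad/s

Rearranging t_s ≈ 4/(ζω_n) gives ω_n = 4/(ζ·t_s) = 4/(0.353 × 0.200) = 56.7 rad/s.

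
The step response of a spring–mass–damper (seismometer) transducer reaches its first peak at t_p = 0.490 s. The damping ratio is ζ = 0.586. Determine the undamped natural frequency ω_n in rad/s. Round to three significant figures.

ω_n ≈ 7.91 rad/s

Peak time t_p = π/ω_d, so ω_d = π/t_p = π/0.490 = 6.41 rad/s.
ω_n = ω_d/√(1−ζ²) = 6.41/√0.657 = 7.91 rad/s.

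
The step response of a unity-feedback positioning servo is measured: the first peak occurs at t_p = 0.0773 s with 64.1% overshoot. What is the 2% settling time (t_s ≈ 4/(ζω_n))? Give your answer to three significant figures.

From the overshoot, ζ = −ln(OS)/√(π²+ln²(OS)) = 0.140.
From t_p = π/ω_d, ω_d = π/0.0773 = 40.6 rad/s, so ω_n = ω_d/√(1−ζ²) = 41.0 rad/s.
t_s ≈ 4/(ζω_n) = 4/(0.140·41.0) = 0.695 s.

t_s ≈ 0.695 s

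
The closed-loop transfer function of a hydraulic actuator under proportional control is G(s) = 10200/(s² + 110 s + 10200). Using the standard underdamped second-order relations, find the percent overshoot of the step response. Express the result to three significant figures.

%OS ≈ 13.0%

Matching coefficients with s² + 2ζω_n s + ω_n² gives ω_n² = 10200 ⇒ ω_n = 101 rad/s, and ζ = 110/(2ω_n) = 0.545.
%OS = 100·exp(−πζ/√(1−ζ²)) = 13.0%.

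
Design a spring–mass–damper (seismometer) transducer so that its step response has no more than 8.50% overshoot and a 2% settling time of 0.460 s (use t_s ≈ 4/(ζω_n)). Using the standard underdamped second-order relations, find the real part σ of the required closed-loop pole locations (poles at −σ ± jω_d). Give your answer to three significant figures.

σ ≈ 8.70

The settling-time spec alone fixes σ = ζω_n = 4/t_s = 4/0.460 = 8.70.
(Overshoot then fixes ζ = 0.617 and hence ω_d = σ·√(1−ζ²)/ζ = 11.1 rad/s.)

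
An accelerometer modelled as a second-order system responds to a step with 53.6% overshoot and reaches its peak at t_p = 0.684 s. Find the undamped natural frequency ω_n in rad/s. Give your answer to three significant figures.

From the overshoot, ζ = −ln(OS)/√(π²+ln²(OS)) = 0.195.
t_p = π/ω_d ⇒ ω_d = 4.59 rad/s; then ω_n = ω_d/√(1−ζ²) = 4.68 rad/s.

ω_n ≈ 4.68 rad/s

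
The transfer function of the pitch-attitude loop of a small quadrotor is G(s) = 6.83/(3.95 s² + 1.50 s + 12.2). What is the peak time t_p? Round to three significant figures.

Dividing through by 3.95: denominator becomes s² + 0.3797 s + 3.089.
So ω_n = √3.089 = 1.76 rad/s and ζ = 0.3797/(2·1.76) = 0.108.
ω_d = ω_n√(1−ζ²) = 1.75 rad/s. t_p = π/ω_d = 1.80 s.

t_p ≈ 1.80 s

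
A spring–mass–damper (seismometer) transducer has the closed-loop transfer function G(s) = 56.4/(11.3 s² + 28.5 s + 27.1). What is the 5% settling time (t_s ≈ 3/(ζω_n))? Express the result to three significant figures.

Dividing through by 11.3: denominator becomes s² + 2.522 s + 2.398.
So ω_n = √2.398 = 1.55 rad/s and ζ = 2.522/(2·1.55) = 0.814.
t_s ≈ 3/(ζω_n) = 2.38 s.

t_s ≈ 2.38 s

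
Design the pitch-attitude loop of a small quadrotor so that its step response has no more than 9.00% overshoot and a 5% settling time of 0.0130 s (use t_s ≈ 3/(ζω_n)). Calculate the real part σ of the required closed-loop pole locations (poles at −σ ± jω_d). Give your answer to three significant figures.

σ ≈ 231

The settling-time spec alone fixes σ = ζω_n = 3/t_s = 3/0.0130 = 231.
(Overshoot then fixes ζ = 0.608 and hence ω_d = σ·√(1−ζ²)/ζ = 301 rad/s.)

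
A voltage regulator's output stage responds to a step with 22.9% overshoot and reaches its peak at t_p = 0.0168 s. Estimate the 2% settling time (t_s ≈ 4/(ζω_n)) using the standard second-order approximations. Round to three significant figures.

t_s ≈ 0.0456 s

ζ from %OS: ζ = |ln 0.229|/√(π²+ln²0.229) = 0.425.
t_p = π/ω_d ⇒ ω_d = 187 rad/s; then ω_n = ω_d/√(1−ζ²) = 207 rad/s.
t_s ≈ 4/(ζω_n) = 4/(0.425·207) = 0.0456 s.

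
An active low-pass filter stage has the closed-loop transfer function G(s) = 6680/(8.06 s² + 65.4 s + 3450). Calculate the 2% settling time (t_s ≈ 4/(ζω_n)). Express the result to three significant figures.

t_s ≈ 0.986 s

Dividing through by 8.06: denominator becomes s² + 8.114 s + 428.0.
So ω_n = √428.0 = 20.7 rad/s and ζ = 8.114/(2·20.7) = 0.196.
t_s ≈ 4/(ζω_n) = 0.986 s.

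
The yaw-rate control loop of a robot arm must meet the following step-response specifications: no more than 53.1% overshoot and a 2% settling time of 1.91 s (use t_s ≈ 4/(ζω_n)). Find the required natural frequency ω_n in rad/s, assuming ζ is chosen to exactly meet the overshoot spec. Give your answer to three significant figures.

ζ = −ln(OS)/√(π² + (ln OS)²). With OS = 0.531, ln OS = −0.6330 and ζ = 0.6330/3.205 = 0.198.
From t_s ≈ 4/(ζω_n): ω_n = 4/(ζ·t_s) = 4/(0.198·1.91) = 10.6 rad/s.

ω_n ≈ 10.6 rad/s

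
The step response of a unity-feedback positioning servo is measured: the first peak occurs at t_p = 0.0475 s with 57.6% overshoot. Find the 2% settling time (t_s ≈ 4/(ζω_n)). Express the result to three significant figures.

From the overshoot, ζ = −ln(OS)/√(π²+ln²(OS)) = 0.173.
From t_p = π/ω_d, ω_d = π/0.0475 = 66.1 rad/s, so ω_n = ω_d/√(1−ζ²) = 67.2 rad/s.
t_s ≈ 4/(ζω_n) = 4/(0.173·67.2) = 0.344 s.

t_s ≈ 0.344 s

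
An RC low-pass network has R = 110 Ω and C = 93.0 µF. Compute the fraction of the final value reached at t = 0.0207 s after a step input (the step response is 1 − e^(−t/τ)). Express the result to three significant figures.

τ = RC = 110 × 93.0 µF = 0.0102 s.
y(t)/y_∞ = 1 − e^(−t/τ) = 1 − e^(−0.0207/0.0102) = 1 − e^(−2.02) = 0.868.

y/y_∞ ≈ 0.868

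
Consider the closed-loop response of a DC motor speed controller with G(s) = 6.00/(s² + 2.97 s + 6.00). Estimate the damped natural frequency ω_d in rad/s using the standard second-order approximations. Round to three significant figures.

ω_d ≈ 1.95 rad/s

ω_n = √6.00 = 2.45 rad/s; ζ = 2.97/(2·2.45) = 0.606.
ω_d = ω_n√(1−ζ²) = 1.95 rad/s.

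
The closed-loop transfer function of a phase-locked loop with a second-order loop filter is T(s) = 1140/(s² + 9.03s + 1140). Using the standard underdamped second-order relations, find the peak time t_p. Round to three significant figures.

ω_n = √1140 = 33.8 rad/s; ζ = 9.03/(2·33.8) = 0.134.
ω_d = ω_n√(1−ζ²) = 33.5 rad/s. Then t_p = π/ω_d = 0.0939 s.

t_p ≈ 0.0939 s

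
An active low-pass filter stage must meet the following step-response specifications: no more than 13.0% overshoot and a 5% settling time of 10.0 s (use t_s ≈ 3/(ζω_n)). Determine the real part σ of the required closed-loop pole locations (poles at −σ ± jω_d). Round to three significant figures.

σ ≈ 0.300

The settling-time spec alone fixes σ = ζω_n = 3/t_s = 3/10.0 = 0.300.
(Overshoot then fixes ζ = 0.545 and hence ω_d = σ·√(1−ζ²)/ζ = 0.462 rad/s.)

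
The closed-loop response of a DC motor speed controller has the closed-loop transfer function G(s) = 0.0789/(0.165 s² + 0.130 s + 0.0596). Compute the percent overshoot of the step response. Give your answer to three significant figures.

Dividing through by 0.165: denominator becomes s² + 0.7879 s + 0.3612.
So ω_n = √0.3612 = 0.601 rad/s and ζ = 0.7879/(2·0.601) = 0.655.
Overshoot: exp(−π·0.655/√(1−0.655²)) = 0.0654, i.e. 6.54%.

%OS ≈ 6.54%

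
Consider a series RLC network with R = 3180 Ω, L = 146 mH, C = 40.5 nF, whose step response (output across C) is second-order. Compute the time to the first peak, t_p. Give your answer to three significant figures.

t_p ≈ 0.000442 s

For a series RLC circuit (capacitor voltage as output), ω_n = 1/√(LC) = 1/√(146 mH · 40.5 nF) = 13000 rad/s.
ζ = (R/2)·√(C/L) = (3180/2)·√(40.5 nF/146 mH) = 0.837.
ω_d = 13000·√(1 − 0.837²) = 7110 rad/s. t_p = π/ω_d = 0.000442 s.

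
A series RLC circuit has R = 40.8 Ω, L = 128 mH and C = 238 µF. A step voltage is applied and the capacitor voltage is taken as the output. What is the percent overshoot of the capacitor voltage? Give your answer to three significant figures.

For a series RLC circuit (capacitor voltage as output), ω_n = 1/√(LC) = 1/√(128 mH · 238 µF) = 181 rad/s.
ζ = (R/2)·√(C/L) = (40.8/2)·√(238 µF/128 mH) = 0.880.
%OS = 100·exp(−πζ/√(1−ζ²)) = 0.300%.

%OS ≈ 0.300%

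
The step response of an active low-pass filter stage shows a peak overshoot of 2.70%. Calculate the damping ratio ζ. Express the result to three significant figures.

ζ ≈ 0.755

ζ = −ln(OS)/√(π² + (ln OS)²). With OS = 0.0270, ln OS = −3.612 and ζ = 3.612/4.787 = 0.755.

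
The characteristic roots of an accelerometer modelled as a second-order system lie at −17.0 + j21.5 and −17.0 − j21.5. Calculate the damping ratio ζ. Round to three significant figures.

ζ ≈ 0.620

The poles are at −σ ± jω_d with σ = 17.0 and ω_d = 21.5, so ω_n = √(σ²+ω_d²) = 27.4 rad/s and ζ = σ/ω_n = 0.620.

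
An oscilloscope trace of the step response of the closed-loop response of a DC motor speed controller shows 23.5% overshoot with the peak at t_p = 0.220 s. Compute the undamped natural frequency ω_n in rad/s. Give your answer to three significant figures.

ω_n ≈ 15.7 rad/s

The overshoot fixes ζ = −ln(OS)/√(π²+ln²(OS)) = 0.419.
From t_p = π/ω_d, ω_d = π/0.220 = 14.3 rad/s, so ω_n = ω_d/√(1−ζ²) = 15.7 rad/s.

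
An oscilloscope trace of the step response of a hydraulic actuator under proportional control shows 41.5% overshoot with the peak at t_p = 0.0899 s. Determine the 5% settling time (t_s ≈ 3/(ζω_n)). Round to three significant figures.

t_s ≈ 0.307 s

From the overshoot, ζ = −ln(OS)/√(π²+ln²(OS)) = 0.270.
From t_p = π/ω_d, ω_d = π/0.0899 = 34.9 rad/s, so ω_n = ω_d/√(1−ζ²) = 36.3 rad/s.
t_s ≈ 3/(ζω_n) = 3/(0.270·36.3) = 0.307 s.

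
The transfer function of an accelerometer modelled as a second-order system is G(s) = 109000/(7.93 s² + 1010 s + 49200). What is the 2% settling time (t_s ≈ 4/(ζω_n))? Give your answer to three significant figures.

t_s ≈ 0.0628 s

Dividing through by 7.93: denominator becomes s² + 127.4 s + 6204.
So ω_n = √6204 = 78.8 rad/s and ζ = 127.4/(2·78.8) = 0.808.
t_s ≈ 4/(ζω_n) = 0.0628 s.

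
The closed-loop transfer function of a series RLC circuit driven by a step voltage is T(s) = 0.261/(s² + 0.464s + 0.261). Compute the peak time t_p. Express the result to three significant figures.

ω_n = √0.261 = 0.511 rad/s; ζ = 0.464/(2·0.511) = 0.454.
ω_d = ω_n√(1−ζ²) = 0.455 rad/s. Then t_p = π/ω_d = 6.90 s.

t_p ≈ 6.90 s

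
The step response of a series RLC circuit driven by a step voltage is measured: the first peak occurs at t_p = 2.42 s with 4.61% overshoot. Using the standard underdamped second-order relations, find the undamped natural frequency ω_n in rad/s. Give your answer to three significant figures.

From the overshoot, ζ = −ln(OS)/√(π²+ln²(OS)) = 0.700.
From t_p = π/ω_d, ω_d = π/2.42 = 1.30 rad/s, so ω_n = ω_d/√(1−ζ²) = 1.82 rad/s.

ω_n ≈ 1.82 rad/s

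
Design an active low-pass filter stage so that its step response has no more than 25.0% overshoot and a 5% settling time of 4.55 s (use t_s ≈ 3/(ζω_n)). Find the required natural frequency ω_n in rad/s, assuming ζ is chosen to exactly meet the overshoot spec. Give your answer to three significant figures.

ω_n ≈ 1.63 rad/s

ζ = −ln(OS)/√(π² + (ln OS)²). With OS = 0.250, ln OS = −1.386 and ζ = 1.386/3.434 = 0.404.
From t_s ≈ 3/(ζω_n): ω_n = 3/(ζ·t_s) = 3/(0.404·4.55) = 1.63 rad/s.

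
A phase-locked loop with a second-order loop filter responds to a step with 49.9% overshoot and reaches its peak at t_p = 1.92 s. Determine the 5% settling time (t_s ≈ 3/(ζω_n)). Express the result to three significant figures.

ζ from %OS: ζ = |ln 0.499|/√(π²+ln²0.499) = 0.216.
t_p = π/ω_d ⇒ ω_d = 1.64 rad/s; then ω_n = ω_d/√(1−ζ²) = 1.68 rad/s.
t_s ≈ 3/(ζω_n) = 3/(0.216·1.68) = 8.29 s.

t_s ≈ 8.29 s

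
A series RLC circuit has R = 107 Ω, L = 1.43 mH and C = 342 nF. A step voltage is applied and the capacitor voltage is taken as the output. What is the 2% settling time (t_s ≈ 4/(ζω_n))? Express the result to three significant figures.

For a series RLC circuit (capacitor voltage as output), ω_n = 1/√(LC) = 1/√(1.43 mH · 342 nF) = 45200 rad/s.
ζ = (R/2)·√(C/L) = (107/2)·√(342 nF/1.43 mH) = 0.827.
t_s ≈ 4/(ζω_n) = 0.000107 s.

t_s ≈ 0.000107 s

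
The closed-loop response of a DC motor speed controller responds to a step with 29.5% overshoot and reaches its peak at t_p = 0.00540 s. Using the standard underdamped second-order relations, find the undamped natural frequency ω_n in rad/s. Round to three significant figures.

ζ from %OS: ζ = |ln 0.295|/√(π²+ln²0.295) = 0.362.
t_p = π/ω_d ⇒ ω_d = 582 rad/s; then ω_n = ω_d/√(1−ζ²) = 624 rad/s.

ω_n ≈ 624 rad/s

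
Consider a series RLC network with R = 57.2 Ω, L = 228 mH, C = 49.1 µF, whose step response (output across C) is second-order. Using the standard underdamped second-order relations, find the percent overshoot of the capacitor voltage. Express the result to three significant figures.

For a series RLC circuit (capacitor voltage as output), ω_n = 1/√(LC) = 1/√(228 mH · 49.1 µF) = 299 rad/s.
ζ = (R/2)·√(C/L) = (57.2/2)·√(49.1 µF/228 mH) = 0.420.
%OS = 100·exp(−πζ/√(1−ζ²)) = 23.4%.

%OS ≈ 23.4%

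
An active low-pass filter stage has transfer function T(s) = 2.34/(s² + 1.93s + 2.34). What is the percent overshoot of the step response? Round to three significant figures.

%OS ≈ 7.78%

Comparing the denominator to s² + 2ζω_n s + ω_n²: ω_n = √2.34 = 1.53 rad/s, and 2ζω_n = 1.93 so ζ = 1.93/(2·1.53) = 0.631.
%OS = 100·exp(−πζ/√(1−ζ²)) = 7.78%.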